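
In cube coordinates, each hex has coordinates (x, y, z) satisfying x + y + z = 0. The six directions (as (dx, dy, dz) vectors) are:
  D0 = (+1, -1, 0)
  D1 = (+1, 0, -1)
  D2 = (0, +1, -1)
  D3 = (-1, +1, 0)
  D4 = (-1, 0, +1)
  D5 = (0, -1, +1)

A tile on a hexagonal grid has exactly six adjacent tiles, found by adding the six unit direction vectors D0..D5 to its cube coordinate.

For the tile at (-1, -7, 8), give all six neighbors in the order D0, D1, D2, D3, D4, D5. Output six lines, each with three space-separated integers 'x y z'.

Center: (-1, -7, 8). Add each direction:
  D0: (-1, -7, 8) + (1, -1, 0) = (0, -8, 8)
  D1: (-1, -7, 8) + (1, 0, -1) = (0, -7, 7)
  D2: (-1, -7, 8) + (0, 1, -1) = (-1, -6, 7)
  D3: (-1, -7, 8) + (-1, 1, 0) = (-2, -6, 8)
  D4: (-1, -7, 8) + (-1, 0, 1) = (-2, -7, 9)
  D5: (-1, -7, 8) + (0, -1, 1) = (-1, -8, 9)

Answer: 0 -8 8
0 -7 7
-1 -6 7
-2 -6 8
-2 -7 9
-1 -8 9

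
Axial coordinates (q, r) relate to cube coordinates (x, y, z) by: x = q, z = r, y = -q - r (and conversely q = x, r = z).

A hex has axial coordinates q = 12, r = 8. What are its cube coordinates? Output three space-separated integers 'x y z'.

Answer: 12 -20 8

Derivation:
x = q = 12
z = r = 8
y = -x - z = -(12) - (8) = -20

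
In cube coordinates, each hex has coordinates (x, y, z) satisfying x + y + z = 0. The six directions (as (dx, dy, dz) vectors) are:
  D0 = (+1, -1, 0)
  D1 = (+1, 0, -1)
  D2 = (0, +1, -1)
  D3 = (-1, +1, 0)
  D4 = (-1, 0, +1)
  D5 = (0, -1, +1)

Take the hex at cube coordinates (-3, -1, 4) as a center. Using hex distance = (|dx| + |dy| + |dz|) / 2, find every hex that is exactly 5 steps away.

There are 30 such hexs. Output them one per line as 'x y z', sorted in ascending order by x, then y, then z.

Answer: -8 -1 9
-8 0 8
-8 1 7
-8 2 6
-8 3 5
-8 4 4
-7 -2 9
-7 4 3
-6 -3 9
-6 4 2
-5 -4 9
-5 4 1
-4 -5 9
-4 4 0
-3 -6 9
-3 4 -1
-2 -6 8
-2 3 -1
-1 -6 7
-1 2 -1
0 -6 6
0 1 -1
1 -6 5
1 0 -1
2 -6 4
2 -5 3
2 -4 2
2 -3 1
2 -2 0
2 -1 -1

Derivation:
Walk ring at distance 5 from (-3, -1, 4):
Start at center + D4*5 = (-8, -1, 9)
  hex 0: (-8, -1, 9)
  hex 1: (-7, -2, 9)
  hex 2: (-6, -3, 9)
  hex 3: (-5, -4, 9)
  hex 4: (-4, -5, 9)
  hex 5: (-3, -6, 9)
  hex 6: (-2, -6, 8)
  hex 7: (-1, -6, 7)
  hex 8: (0, -6, 6)
  hex 9: (1, -6, 5)
  hex 10: (2, -6, 4)
  hex 11: (2, -5, 3)
  hex 12: (2, -4, 2)
  hex 13: (2, -3, 1)
  hex 14: (2, -2, 0)
  hex 15: (2, -1, -1)
  hex 16: (1, 0, -1)
  hex 17: (0, 1, -1)
  hex 18: (-1, 2, -1)
  hex 19: (-2, 3, -1)
  hex 20: (-3, 4, -1)
  hex 21: (-4, 4, 0)
  hex 22: (-5, 4, 1)
  hex 23: (-6, 4, 2)
  hex 24: (-7, 4, 3)
  hex 25: (-8, 4, 4)
  hex 26: (-8, 3, 5)
  hex 27: (-8, 2, 6)
  hex 28: (-8, 1, 7)
  hex 29: (-8, 0, 8)
Sorted: 30 hexes.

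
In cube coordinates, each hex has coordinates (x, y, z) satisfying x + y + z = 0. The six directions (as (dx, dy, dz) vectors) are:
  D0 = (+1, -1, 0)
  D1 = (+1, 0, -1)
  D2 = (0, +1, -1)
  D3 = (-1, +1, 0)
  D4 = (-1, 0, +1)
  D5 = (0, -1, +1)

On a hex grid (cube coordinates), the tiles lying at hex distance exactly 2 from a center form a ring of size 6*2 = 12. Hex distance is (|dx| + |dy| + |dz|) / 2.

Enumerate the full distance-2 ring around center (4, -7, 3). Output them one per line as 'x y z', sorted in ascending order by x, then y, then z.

Answer: 2 -7 5
2 -6 4
2 -5 3
3 -8 5
3 -5 2
4 -9 5
4 -5 1
5 -9 4
5 -6 1
6 -9 3
6 -8 2
6 -7 1

Derivation:
Walk ring at distance 2 from (4, -7, 3):
Start at center + D4*2 = (2, -7, 5)
  hex 0: (2, -7, 5)
  hex 1: (3, -8, 5)
  hex 2: (4, -9, 5)
  hex 3: (5, -9, 4)
  hex 4: (6, -9, 3)
  hex 5: (6, -8, 2)
  hex 6: (6, -7, 1)
  hex 7: (5, -6, 1)
  hex 8: (4, -5, 1)
  hex 9: (3, -5, 2)
  hex 10: (2, -5, 3)
  hex 11: (2, -6, 4)
Sorted: 12 hexes.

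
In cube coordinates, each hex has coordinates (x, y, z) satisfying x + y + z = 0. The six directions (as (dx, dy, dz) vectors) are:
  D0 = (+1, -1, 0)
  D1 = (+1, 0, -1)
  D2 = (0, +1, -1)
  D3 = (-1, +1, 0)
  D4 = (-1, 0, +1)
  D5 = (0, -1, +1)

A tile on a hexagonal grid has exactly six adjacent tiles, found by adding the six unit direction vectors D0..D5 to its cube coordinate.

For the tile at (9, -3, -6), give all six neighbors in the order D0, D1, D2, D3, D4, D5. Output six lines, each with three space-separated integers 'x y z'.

Answer: 10 -4 -6
10 -3 -7
9 -2 -7
8 -2 -6
8 -3 -5
9 -4 -5

Derivation:
Center: (9, -3, -6). Add each direction:
  D0: (9, -3, -6) + (1, -1, 0) = (10, -4, -6)
  D1: (9, -3, -6) + (1, 0, -1) = (10, -3, -7)
  D2: (9, -3, -6) + (0, 1, -1) = (9, -2, -7)
  D3: (9, -3, -6) + (-1, 1, 0) = (8, -2, -6)
  D4: (9, -3, -6) + (-1, 0, 1) = (8, -3, -5)
  D5: (9, -3, -6) + (0, -1, 1) = (9, -4, -5)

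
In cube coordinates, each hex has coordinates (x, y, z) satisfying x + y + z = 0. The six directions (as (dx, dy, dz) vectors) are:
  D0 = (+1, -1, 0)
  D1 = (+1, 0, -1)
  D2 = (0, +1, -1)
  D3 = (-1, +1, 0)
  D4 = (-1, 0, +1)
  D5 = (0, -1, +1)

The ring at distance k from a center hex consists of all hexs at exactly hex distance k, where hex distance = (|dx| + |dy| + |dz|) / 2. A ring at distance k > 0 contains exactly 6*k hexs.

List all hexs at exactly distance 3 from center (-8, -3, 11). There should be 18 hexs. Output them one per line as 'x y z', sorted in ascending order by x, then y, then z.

Walk ring at distance 3 from (-8, -3, 11):
Start at center + D4*3 = (-11, -3, 14)
  hex 0: (-11, -3, 14)
  hex 1: (-10, -4, 14)
  hex 2: (-9, -5, 14)
  hex 3: (-8, -6, 14)
  hex 4: (-7, -6, 13)
  hex 5: (-6, -6, 12)
  hex 6: (-5, -6, 11)
  hex 7: (-5, -5, 10)
  hex 8: (-5, -4, 9)
  hex 9: (-5, -3, 8)
  hex 10: (-6, -2, 8)
  hex 11: (-7, -1, 8)
  hex 12: (-8, 0, 8)
  hex 13: (-9, 0, 9)
  hex 14: (-10, 0, 10)
  hex 15: (-11, 0, 11)
  hex 16: (-11, -1, 12)
  hex 17: (-11, -2, 13)
Sorted: 18 hexes.

Answer: -11 -3 14
-11 -2 13
-11 -1 12
-11 0 11
-10 -4 14
-10 0 10
-9 -5 14
-9 0 9
-8 -6 14
-8 0 8
-7 -6 13
-7 -1 8
-6 -6 12
-6 -2 8
-5 -6 11
-5 -5 10
-5 -4 9
-5 -3 8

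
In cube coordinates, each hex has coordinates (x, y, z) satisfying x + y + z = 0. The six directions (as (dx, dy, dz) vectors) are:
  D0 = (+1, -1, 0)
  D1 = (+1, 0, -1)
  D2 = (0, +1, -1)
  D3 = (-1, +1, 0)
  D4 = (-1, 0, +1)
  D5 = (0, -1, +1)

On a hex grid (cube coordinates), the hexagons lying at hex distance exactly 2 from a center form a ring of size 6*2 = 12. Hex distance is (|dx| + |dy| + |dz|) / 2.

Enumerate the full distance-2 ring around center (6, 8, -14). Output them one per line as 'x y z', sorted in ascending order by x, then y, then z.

Walk ring at distance 2 from (6, 8, -14):
Start at center + D4*2 = (4, 8, -12)
  hex 0: (4, 8, -12)
  hex 1: (5, 7, -12)
  hex 2: (6, 6, -12)
  hex 3: (7, 6, -13)
  hex 4: (8, 6, -14)
  hex 5: (8, 7, -15)
  hex 6: (8, 8, -16)
  hex 7: (7, 9, -16)
  hex 8: (6, 10, -16)
  hex 9: (5, 10, -15)
  hex 10: (4, 10, -14)
  hex 11: (4, 9, -13)
Sorted: 12 hexes.

Answer: 4 8 -12
4 9 -13
4 10 -14
5 7 -12
5 10 -15
6 6 -12
6 10 -16
7 6 -13
7 9 -16
8 6 -14
8 7 -15
8 8 -16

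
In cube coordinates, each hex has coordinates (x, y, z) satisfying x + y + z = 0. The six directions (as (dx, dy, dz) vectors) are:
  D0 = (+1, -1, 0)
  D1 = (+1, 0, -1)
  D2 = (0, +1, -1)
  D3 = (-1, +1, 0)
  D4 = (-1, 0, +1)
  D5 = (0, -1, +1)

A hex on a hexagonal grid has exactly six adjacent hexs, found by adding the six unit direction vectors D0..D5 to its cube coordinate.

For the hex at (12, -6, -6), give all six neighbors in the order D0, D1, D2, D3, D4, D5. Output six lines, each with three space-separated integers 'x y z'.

Answer: 13 -7 -6
13 -6 -7
12 -5 -7
11 -5 -6
11 -6 -5
12 -7 -5

Derivation:
Center: (12, -6, -6). Add each direction:
  D0: (12, -6, -6) + (1, -1, 0) = (13, -7, -6)
  D1: (12, -6, -6) + (1, 0, -1) = (13, -6, -7)
  D2: (12, -6, -6) + (0, 1, -1) = (12, -5, -7)
  D3: (12, -6, -6) + (-1, 1, 0) = (11, -5, -6)
  D4: (12, -6, -6) + (-1, 0, 1) = (11, -6, -5)
  D5: (12, -6, -6) + (0, -1, 1) = (12, -7, -5)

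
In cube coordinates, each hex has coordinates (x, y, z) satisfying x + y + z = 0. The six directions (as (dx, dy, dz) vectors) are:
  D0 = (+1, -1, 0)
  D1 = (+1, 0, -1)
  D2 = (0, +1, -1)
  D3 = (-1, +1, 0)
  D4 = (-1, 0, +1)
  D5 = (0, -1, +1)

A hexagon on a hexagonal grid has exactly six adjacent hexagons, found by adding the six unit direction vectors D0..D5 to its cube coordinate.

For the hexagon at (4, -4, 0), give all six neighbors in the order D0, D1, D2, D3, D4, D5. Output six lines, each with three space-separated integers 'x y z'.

Answer: 5 -5 0
5 -4 -1
4 -3 -1
3 -3 0
3 -4 1
4 -5 1

Derivation:
Center: (4, -4, 0). Add each direction:
  D0: (4, -4, 0) + (1, -1, 0) = (5, -5, 0)
  D1: (4, -4, 0) + (1, 0, -1) = (5, -4, -1)
  D2: (4, -4, 0) + (0, 1, -1) = (4, -3, -1)
  D3: (4, -4, 0) + (-1, 1, 0) = (3, -3, 0)
  D4: (4, -4, 0) + (-1, 0, 1) = (3, -4, 1)
  D5: (4, -4, 0) + (0, -1, 1) = (4, -5, 1)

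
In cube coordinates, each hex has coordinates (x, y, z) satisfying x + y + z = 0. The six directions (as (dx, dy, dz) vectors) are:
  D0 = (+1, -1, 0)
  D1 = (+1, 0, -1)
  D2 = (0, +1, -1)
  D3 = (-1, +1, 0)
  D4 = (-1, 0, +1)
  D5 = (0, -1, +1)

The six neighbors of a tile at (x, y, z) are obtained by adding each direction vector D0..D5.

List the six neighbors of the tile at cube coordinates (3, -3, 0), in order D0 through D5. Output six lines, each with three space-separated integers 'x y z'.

Center: (3, -3, 0). Add each direction:
  D0: (3, -3, 0) + (1, -1, 0) = (4, -4, 0)
  D1: (3, -3, 0) + (1, 0, -1) = (4, -3, -1)
  D2: (3, -3, 0) + (0, 1, -1) = (3, -2, -1)
  D3: (3, -3, 0) + (-1, 1, 0) = (2, -2, 0)
  D4: (3, -3, 0) + (-1, 0, 1) = (2, -3, 1)
  D5: (3, -3, 0) + (0, -1, 1) = (3, -4, 1)

Answer: 4 -4 0
4 -3 -1
3 -2 -1
2 -2 0
2 -3 1
3 -4 1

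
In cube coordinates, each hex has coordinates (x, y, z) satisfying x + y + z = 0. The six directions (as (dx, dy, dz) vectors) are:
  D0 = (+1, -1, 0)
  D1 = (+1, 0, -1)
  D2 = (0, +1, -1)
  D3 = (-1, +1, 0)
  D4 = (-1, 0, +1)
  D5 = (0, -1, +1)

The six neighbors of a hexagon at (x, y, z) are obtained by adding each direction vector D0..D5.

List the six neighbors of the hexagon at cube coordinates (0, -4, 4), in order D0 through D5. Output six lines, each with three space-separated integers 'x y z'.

Center: (0, -4, 4). Add each direction:
  D0: (0, -4, 4) + (1, -1, 0) = (1, -5, 4)
  D1: (0, -4, 4) + (1, 0, -1) = (1, -4, 3)
  D2: (0, -4, 4) + (0, 1, -1) = (0, -3, 3)
  D3: (0, -4, 4) + (-1, 1, 0) = (-1, -3, 4)
  D4: (0, -4, 4) + (-1, 0, 1) = (-1, -4, 5)
  D5: (0, -4, 4) + (0, -1, 1) = (0, -5, 5)

Answer: 1 -5 4
1 -4 3
0 -3 3
-1 -3 4
-1 -4 5
0 -5 5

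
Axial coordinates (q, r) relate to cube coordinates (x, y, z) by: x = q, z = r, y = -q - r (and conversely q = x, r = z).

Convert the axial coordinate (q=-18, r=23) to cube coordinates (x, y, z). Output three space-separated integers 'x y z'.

x = q = -18
z = r = 23
y = -x - z = -(-18) - (23) = -5

Answer: -18 -5 23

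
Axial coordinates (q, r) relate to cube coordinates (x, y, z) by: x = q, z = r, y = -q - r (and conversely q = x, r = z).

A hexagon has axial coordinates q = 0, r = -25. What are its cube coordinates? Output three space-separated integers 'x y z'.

x = q = 0
z = r = -25
y = -x - z = -(0) - (-25) = 25

Answer: 0 25 -25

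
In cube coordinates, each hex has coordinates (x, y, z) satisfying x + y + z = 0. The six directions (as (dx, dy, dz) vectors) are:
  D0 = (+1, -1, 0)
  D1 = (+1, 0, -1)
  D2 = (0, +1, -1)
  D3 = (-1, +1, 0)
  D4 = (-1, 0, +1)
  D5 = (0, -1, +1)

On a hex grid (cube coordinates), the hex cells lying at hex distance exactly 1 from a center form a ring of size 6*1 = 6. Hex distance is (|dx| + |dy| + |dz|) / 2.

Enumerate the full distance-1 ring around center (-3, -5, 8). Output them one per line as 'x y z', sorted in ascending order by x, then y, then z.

Walk ring at distance 1 from (-3, -5, 8):
Start at center + D4*1 = (-4, -5, 9)
  hex 0: (-4, -5, 9)
  hex 1: (-3, -6, 9)
  hex 2: (-2, -6, 8)
  hex 3: (-2, -5, 7)
  hex 4: (-3, -4, 7)
  hex 5: (-4, -4, 8)
Sorted: 6 hexes.

Answer: -4 -5 9
-4 -4 8
-3 -6 9
-3 -4 7
-2 -6 8
-2 -5 7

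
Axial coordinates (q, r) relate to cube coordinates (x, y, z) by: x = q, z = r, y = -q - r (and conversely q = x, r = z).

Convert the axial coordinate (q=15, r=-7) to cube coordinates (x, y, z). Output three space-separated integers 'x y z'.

x = q = 15
z = r = -7
y = -x - z = -(15) - (-7) = -8

Answer: 15 -8 -7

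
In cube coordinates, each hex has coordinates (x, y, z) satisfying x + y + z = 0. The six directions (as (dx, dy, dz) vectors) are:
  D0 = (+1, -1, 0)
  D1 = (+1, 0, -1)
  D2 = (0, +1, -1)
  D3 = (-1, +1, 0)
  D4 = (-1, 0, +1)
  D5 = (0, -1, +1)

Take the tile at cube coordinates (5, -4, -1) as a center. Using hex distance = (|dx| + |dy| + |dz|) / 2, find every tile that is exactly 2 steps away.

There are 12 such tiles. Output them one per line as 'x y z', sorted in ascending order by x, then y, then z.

Answer: 3 -4 1
3 -3 0
3 -2 -1
4 -5 1
4 -2 -2
5 -6 1
5 -2 -3
6 -6 0
6 -3 -3
7 -6 -1
7 -5 -2
7 -4 -3

Derivation:
Walk ring at distance 2 from (5, -4, -1):
Start at center + D4*2 = (3, -4, 1)
  hex 0: (3, -4, 1)
  hex 1: (4, -5, 1)
  hex 2: (5, -6, 1)
  hex 3: (6, -6, 0)
  hex 4: (7, -6, -1)
  hex 5: (7, -5, -2)
  hex 6: (7, -4, -3)
  hex 7: (6, -3, -3)
  hex 8: (5, -2, -3)
  hex 9: (4, -2, -2)
  hex 10: (3, -2, -1)
  hex 11: (3, -3, 0)
Sorted: 12 hexes.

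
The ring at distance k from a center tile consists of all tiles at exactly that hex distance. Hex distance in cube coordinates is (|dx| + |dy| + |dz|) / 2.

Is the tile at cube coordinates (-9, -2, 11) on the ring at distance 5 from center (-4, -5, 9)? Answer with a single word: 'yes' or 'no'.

Answer: yes

Derivation:
|px - cx| = |-9 - (-4)| = 5
|py - cy| = |-2 - (-5)| = 3
|pz - cz| = |11 - 9| = 2
distance = (5+3+2)/2 = 10/2 = 5
radius = 5; distance == radius -> yes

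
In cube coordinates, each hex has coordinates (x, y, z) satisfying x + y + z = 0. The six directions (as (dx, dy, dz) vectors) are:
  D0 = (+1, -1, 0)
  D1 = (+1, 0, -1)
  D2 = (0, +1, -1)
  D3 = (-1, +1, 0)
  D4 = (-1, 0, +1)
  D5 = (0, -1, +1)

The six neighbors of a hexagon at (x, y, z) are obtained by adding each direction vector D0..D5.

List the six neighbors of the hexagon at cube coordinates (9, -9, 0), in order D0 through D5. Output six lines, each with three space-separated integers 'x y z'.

Answer: 10 -10 0
10 -9 -1
9 -8 -1
8 -8 0
8 -9 1
9 -10 1

Derivation:
Center: (9, -9, 0). Add each direction:
  D0: (9, -9, 0) + (1, -1, 0) = (10, -10, 0)
  D1: (9, -9, 0) + (1, 0, -1) = (10, -9, -1)
  D2: (9, -9, 0) + (0, 1, -1) = (9, -8, -1)
  D3: (9, -9, 0) + (-1, 1, 0) = (8, -8, 0)
  D4: (9, -9, 0) + (-1, 0, 1) = (8, -9, 1)
  D5: (9, -9, 0) + (0, -1, 1) = (9, -10, 1)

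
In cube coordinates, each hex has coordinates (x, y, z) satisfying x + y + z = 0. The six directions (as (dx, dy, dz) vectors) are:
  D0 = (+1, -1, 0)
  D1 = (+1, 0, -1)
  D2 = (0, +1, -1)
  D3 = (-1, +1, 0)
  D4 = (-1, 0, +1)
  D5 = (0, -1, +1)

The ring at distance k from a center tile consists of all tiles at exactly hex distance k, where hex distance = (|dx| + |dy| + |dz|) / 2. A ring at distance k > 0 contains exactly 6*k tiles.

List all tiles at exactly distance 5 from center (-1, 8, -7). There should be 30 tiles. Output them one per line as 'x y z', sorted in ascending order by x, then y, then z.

Answer: -6 8 -2
-6 9 -3
-6 10 -4
-6 11 -5
-6 12 -6
-6 13 -7
-5 7 -2
-5 13 -8
-4 6 -2
-4 13 -9
-3 5 -2
-3 13 -10
-2 4 -2
-2 13 -11
-1 3 -2
-1 13 -12
0 3 -3
0 12 -12
1 3 -4
1 11 -12
2 3 -5
2 10 -12
3 3 -6
3 9 -12
4 3 -7
4 4 -8
4 5 -9
4 6 -10
4 7 -11
4 8 -12

Derivation:
Walk ring at distance 5 from (-1, 8, -7):
Start at center + D4*5 = (-6, 8, -2)
  hex 0: (-6, 8, -2)
  hex 1: (-5, 7, -2)
  hex 2: (-4, 6, -2)
  hex 3: (-3, 5, -2)
  hex 4: (-2, 4, -2)
  hex 5: (-1, 3, -2)
  hex 6: (0, 3, -3)
  hex 7: (1, 3, -4)
  hex 8: (2, 3, -5)
  hex 9: (3, 3, -6)
  hex 10: (4, 3, -7)
  hex 11: (4, 4, -8)
  hex 12: (4, 5, -9)
  hex 13: (4, 6, -10)
  hex 14: (4, 7, -11)
  hex 15: (4, 8, -12)
  hex 16: (3, 9, -12)
  hex 17: (2, 10, -12)
  hex 18: (1, 11, -12)
  hex 19: (0, 12, -12)
  hex 20: (-1, 13, -12)
  hex 21: (-2, 13, -11)
  hex 22: (-3, 13, -10)
  hex 23: (-4, 13, -9)
  hex 24: (-5, 13, -8)
  hex 25: (-6, 13, -7)
  hex 26: (-6, 12, -6)
  hex 27: (-6, 11, -5)
  hex 28: (-6, 10, -4)
  hex 29: (-6, 9, -3)
Sorted: 30 hexes.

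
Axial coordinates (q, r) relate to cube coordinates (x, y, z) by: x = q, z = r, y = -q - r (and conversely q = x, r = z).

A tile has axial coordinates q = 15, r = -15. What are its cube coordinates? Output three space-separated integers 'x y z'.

x = q = 15
z = r = -15
y = -x - z = -(15) - (-15) = 0

Answer: 15 0 -15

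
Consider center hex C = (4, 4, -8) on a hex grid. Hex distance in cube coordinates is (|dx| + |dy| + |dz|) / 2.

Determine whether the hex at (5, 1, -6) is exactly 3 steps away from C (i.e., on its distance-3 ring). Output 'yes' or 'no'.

|px - cx| = |5 - 4| = 1
|py - cy| = |1 - 4| = 3
|pz - cz| = |-6 - (-8)| = 2
distance = (1+3+2)/2 = 6/2 = 3
radius = 3; distance == radius -> yes

Answer: yes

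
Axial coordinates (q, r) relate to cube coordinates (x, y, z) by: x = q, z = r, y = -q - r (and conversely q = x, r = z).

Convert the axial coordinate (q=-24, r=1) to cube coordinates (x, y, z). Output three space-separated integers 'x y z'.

Answer: -24 23 1

Derivation:
x = q = -24
z = r = 1
y = -x - z = -(-24) - (1) = 23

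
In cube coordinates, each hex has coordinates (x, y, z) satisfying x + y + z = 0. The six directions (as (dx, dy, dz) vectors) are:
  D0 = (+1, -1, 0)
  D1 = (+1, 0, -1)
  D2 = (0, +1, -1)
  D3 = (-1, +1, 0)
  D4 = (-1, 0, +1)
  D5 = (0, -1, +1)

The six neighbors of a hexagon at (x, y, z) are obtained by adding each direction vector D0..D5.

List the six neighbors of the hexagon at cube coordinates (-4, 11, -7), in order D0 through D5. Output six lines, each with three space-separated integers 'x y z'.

Center: (-4, 11, -7). Add each direction:
  D0: (-4, 11, -7) + (1, -1, 0) = (-3, 10, -7)
  D1: (-4, 11, -7) + (1, 0, -1) = (-3, 11, -8)
  D2: (-4, 11, -7) + (0, 1, -1) = (-4, 12, -8)
  D3: (-4, 11, -7) + (-1, 1, 0) = (-5, 12, -7)
  D4: (-4, 11, -7) + (-1, 0, 1) = (-5, 11, -6)
  D5: (-4, 11, -7) + (0, -1, 1) = (-4, 10, -6)

Answer: -3 10 -7
-3 11 -8
-4 12 -8
-5 12 -7
-5 11 -6
-4 10 -6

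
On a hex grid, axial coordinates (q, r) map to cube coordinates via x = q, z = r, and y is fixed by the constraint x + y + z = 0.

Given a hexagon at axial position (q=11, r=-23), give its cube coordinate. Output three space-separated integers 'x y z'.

x = q = 11
z = r = -23
y = -x - z = -(11) - (-23) = 12

Answer: 11 12 -23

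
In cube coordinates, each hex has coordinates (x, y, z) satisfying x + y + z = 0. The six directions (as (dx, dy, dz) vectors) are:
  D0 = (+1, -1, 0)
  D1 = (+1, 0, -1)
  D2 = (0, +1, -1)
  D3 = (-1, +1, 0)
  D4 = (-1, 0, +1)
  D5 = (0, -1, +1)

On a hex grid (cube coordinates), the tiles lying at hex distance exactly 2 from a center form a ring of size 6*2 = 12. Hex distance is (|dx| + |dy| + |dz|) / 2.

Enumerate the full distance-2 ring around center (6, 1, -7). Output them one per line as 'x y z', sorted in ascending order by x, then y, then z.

Answer: 4 1 -5
4 2 -6
4 3 -7
5 0 -5
5 3 -8
6 -1 -5
6 3 -9
7 -1 -6
7 2 -9
8 -1 -7
8 0 -8
8 1 -9

Derivation:
Walk ring at distance 2 from (6, 1, -7):
Start at center + D4*2 = (4, 1, -5)
  hex 0: (4, 1, -5)
  hex 1: (5, 0, -5)
  hex 2: (6, -1, -5)
  hex 3: (7, -1, -6)
  hex 4: (8, -1, -7)
  hex 5: (8, 0, -8)
  hex 6: (8, 1, -9)
  hex 7: (7, 2, -9)
  hex 8: (6, 3, -9)
  hex 9: (5, 3, -8)
  hex 10: (4, 3, -7)
  hex 11: (4, 2, -6)
Sorted: 12 hexes.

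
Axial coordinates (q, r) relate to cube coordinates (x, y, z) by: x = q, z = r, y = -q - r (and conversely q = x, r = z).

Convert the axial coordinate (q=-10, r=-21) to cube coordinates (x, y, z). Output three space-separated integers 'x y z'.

x = q = -10
z = r = -21
y = -x - z = -(-10) - (-21) = 31

Answer: -10 31 -21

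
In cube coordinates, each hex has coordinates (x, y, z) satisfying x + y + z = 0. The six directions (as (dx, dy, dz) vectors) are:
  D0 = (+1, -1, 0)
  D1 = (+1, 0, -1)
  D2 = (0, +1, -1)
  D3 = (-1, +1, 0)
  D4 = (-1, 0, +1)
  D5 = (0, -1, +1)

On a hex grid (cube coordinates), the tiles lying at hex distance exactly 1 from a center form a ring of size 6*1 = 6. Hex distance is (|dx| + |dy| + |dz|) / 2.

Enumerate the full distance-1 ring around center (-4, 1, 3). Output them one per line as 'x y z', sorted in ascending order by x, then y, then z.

Walk ring at distance 1 from (-4, 1, 3):
Start at center + D4*1 = (-5, 1, 4)
  hex 0: (-5, 1, 4)
  hex 1: (-4, 0, 4)
  hex 2: (-3, 0, 3)
  hex 3: (-3, 1, 2)
  hex 4: (-4, 2, 2)
  hex 5: (-5, 2, 3)
Sorted: 6 hexes.

Answer: -5 1 4
-5 2 3
-4 0 4
-4 2 2
-3 0 3
-3 1 2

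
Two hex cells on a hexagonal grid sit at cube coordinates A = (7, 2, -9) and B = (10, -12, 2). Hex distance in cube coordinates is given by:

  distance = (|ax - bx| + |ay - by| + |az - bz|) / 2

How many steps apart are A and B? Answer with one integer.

Answer: 14

Derivation:
|ax - bx| = |7 - 10| = 3
|ay - by| = |2 - (-12)| = 14
|az - bz| = |-9 - 2| = 11
distance = (3 + 14 + 11) / 2 = 28 / 2 = 14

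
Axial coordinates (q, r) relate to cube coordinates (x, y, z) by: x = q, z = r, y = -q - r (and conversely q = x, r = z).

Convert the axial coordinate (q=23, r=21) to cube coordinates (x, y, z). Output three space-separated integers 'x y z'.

Answer: 23 -44 21

Derivation:
x = q = 23
z = r = 21
y = -x - z = -(23) - (21) = -44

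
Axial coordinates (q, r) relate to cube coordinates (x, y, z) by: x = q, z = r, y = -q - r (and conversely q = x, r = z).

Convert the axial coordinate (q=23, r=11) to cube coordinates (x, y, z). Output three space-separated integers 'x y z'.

Answer: 23 -34 11

Derivation:
x = q = 23
z = r = 11
y = -x - z = -(23) - (11) = -34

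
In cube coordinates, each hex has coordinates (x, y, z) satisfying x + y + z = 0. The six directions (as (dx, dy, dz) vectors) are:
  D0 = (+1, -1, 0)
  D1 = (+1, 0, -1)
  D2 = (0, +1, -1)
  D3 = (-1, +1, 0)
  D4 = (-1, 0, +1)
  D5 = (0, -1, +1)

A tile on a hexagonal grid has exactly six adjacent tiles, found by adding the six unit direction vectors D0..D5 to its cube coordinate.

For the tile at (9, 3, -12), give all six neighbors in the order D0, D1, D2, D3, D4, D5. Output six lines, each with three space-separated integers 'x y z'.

Center: (9, 3, -12). Add each direction:
  D0: (9, 3, -12) + (1, -1, 0) = (10, 2, -12)
  D1: (9, 3, -12) + (1, 0, -1) = (10, 3, -13)
  D2: (9, 3, -12) + (0, 1, -1) = (9, 4, -13)
  D3: (9, 3, -12) + (-1, 1, 0) = (8, 4, -12)
  D4: (9, 3, -12) + (-1, 0, 1) = (8, 3, -11)
  D5: (9, 3, -12) + (0, -1, 1) = (9, 2, -11)

Answer: 10 2 -12
10 3 -13
9 4 -13
8 4 -12
8 3 -11
9 2 -11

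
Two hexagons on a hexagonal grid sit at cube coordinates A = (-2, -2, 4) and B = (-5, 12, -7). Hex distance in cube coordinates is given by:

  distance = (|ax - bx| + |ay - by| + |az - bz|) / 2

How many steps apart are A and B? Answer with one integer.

|ax - bx| = |-2 - (-5)| = 3
|ay - by| = |-2 - 12| = 14
|az - bz| = |4 - (-7)| = 11
distance = (3 + 14 + 11) / 2 = 28 / 2 = 14

Answer: 14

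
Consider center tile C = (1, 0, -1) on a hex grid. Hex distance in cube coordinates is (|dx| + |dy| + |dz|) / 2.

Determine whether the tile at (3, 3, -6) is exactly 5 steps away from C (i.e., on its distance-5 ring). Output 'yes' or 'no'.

Answer: yes

Derivation:
|px - cx| = |3 - 1| = 2
|py - cy| = |3 - 0| = 3
|pz - cz| = |-6 - (-1)| = 5
distance = (2+3+5)/2 = 10/2 = 5
radius = 5; distance == radius -> yes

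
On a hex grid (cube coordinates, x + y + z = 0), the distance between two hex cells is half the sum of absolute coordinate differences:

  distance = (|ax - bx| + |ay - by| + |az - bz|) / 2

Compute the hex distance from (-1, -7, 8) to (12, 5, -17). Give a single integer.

|ax - bx| = |-1 - 12| = 13
|ay - by| = |-7 - 5| = 12
|az - bz| = |8 - (-17)| = 25
distance = (13 + 12 + 25) / 2 = 50 / 2 = 25

Answer: 25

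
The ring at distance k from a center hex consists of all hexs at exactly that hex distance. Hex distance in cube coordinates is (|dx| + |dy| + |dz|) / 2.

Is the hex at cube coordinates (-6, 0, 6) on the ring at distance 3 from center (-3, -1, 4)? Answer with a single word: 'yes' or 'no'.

Answer: yes

Derivation:
|px - cx| = |-6 - (-3)| = 3
|py - cy| = |0 - (-1)| = 1
|pz - cz| = |6 - 4| = 2
distance = (3+1+2)/2 = 6/2 = 3
radius = 3; distance == radius -> yes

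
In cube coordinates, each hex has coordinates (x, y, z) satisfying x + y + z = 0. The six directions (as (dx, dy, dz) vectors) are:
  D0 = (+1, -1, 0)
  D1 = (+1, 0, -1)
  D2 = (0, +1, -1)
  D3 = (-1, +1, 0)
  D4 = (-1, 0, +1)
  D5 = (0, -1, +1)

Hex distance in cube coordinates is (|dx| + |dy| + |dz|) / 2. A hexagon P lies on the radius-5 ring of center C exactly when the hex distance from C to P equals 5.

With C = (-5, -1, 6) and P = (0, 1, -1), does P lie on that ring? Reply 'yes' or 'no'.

|px - cx| = |0 - (-5)| = 5
|py - cy| = |1 - (-1)| = 2
|pz - cz| = |-1 - 6| = 7
distance = (5+2+7)/2 = 14/2 = 7
radius = 5; distance != radius -> no

Answer: no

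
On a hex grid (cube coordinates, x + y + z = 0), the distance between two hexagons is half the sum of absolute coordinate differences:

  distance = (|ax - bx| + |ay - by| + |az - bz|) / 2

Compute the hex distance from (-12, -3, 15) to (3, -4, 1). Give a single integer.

|ax - bx| = |-12 - 3| = 15
|ay - by| = |-3 - (-4)| = 1
|az - bz| = |15 - 1| = 14
distance = (15 + 1 + 14) / 2 = 30 / 2 = 15

Answer: 15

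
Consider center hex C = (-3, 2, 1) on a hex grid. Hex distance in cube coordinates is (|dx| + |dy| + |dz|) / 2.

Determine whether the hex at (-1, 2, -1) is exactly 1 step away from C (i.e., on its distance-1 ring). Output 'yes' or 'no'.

Answer: no

Derivation:
|px - cx| = |-1 - (-3)| = 2
|py - cy| = |2 - 2| = 0
|pz - cz| = |-1 - 1| = 2
distance = (2+0+2)/2 = 4/2 = 2
radius = 1; distance != radius -> no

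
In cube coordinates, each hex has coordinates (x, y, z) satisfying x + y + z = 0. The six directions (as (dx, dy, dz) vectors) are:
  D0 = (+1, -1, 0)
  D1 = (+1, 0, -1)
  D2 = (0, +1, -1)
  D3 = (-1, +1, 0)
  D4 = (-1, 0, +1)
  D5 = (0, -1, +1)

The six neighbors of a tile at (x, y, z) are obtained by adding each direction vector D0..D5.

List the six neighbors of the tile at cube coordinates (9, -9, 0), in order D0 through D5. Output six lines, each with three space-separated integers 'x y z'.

Center: (9, -9, 0). Add each direction:
  D0: (9, -9, 0) + (1, -1, 0) = (10, -10, 0)
  D1: (9, -9, 0) + (1, 0, -1) = (10, -9, -1)
  D2: (9, -9, 0) + (0, 1, -1) = (9, -8, -1)
  D3: (9, -9, 0) + (-1, 1, 0) = (8, -8, 0)
  D4: (9, -9, 0) + (-1, 0, 1) = (8, -9, 1)
  D5: (9, -9, 0) + (0, -1, 1) = (9, -10, 1)

Answer: 10 -10 0
10 -9 -1
9 -8 -1
8 -8 0
8 -9 1
9 -10 1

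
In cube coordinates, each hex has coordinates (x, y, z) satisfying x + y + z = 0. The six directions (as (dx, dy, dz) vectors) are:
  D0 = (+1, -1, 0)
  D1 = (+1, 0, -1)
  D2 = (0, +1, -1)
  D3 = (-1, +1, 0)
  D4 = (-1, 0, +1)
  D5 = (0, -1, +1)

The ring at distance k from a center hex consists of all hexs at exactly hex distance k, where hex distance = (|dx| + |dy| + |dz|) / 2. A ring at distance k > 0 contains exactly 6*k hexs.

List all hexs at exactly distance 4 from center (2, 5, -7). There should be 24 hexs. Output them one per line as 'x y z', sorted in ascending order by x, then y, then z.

Answer: -2 5 -3
-2 6 -4
-2 7 -5
-2 8 -6
-2 9 -7
-1 4 -3
-1 9 -8
0 3 -3
0 9 -9
1 2 -3
1 9 -10
2 1 -3
2 9 -11
3 1 -4
3 8 -11
4 1 -5
4 7 -11
5 1 -6
5 6 -11
6 1 -7
6 2 -8
6 3 -9
6 4 -10
6 5 -11

Derivation:
Walk ring at distance 4 from (2, 5, -7):
Start at center + D4*4 = (-2, 5, -3)
  hex 0: (-2, 5, -3)
  hex 1: (-1, 4, -3)
  hex 2: (0, 3, -3)
  hex 3: (1, 2, -3)
  hex 4: (2, 1, -3)
  hex 5: (3, 1, -4)
  hex 6: (4, 1, -5)
  hex 7: (5, 1, -6)
  hex 8: (6, 1, -7)
  hex 9: (6, 2, -8)
  hex 10: (6, 3, -9)
  hex 11: (6, 4, -10)
  hex 12: (6, 5, -11)
  hex 13: (5, 6, -11)
  hex 14: (4, 7, -11)
  hex 15: (3, 8, -11)
  hex 16: (2, 9, -11)
  hex 17: (1, 9, -10)
  hex 18: (0, 9, -9)
  hex 19: (-1, 9, -8)
  hex 20: (-2, 9, -7)
  hex 21: (-2, 8, -6)
  hex 22: (-2, 7, -5)
  hex 23: (-2, 6, -4)
Sorted: 24 hexes.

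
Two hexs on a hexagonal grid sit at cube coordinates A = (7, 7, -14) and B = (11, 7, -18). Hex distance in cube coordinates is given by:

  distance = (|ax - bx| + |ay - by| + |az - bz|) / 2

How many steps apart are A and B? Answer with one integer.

Answer: 4

Derivation:
|ax - bx| = |7 - 11| = 4
|ay - by| = |7 - 7| = 0
|az - bz| = |-14 - (-18)| = 4
distance = (4 + 0 + 4) / 2 = 8 / 2 = 4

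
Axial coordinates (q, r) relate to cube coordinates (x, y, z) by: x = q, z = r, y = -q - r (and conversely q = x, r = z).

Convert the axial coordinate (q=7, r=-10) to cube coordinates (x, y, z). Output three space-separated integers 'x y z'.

x = q = 7
z = r = -10
y = -x - z = -(7) - (-10) = 3

Answer: 7 3 -10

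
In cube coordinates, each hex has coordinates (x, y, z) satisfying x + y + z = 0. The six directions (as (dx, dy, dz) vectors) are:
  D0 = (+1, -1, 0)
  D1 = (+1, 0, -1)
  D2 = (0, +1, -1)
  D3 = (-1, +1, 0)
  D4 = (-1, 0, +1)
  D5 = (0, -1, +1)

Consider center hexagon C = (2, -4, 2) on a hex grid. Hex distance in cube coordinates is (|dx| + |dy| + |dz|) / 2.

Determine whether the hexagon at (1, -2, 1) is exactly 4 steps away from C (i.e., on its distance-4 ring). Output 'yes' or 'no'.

|px - cx| = |1 - 2| = 1
|py - cy| = |-2 - (-4)| = 2
|pz - cz| = |1 - 2| = 1
distance = (1+2+1)/2 = 4/2 = 2
radius = 4; distance != radius -> no

Answer: no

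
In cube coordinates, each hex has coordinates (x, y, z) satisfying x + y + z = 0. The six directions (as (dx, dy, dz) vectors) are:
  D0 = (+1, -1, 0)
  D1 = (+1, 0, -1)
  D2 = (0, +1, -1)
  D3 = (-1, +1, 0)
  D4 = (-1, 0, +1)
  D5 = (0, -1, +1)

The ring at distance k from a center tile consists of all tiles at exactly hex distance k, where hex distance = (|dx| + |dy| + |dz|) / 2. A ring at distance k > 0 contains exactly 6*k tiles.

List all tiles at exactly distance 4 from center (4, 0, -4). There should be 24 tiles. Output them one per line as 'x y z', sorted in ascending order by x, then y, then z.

Answer: 0 0 0
0 1 -1
0 2 -2
0 3 -3
0 4 -4
1 -1 0
1 4 -5
2 -2 0
2 4 -6
3 -3 0
3 4 -7
4 -4 0
4 4 -8
5 -4 -1
5 3 -8
6 -4 -2
6 2 -8
7 -4 -3
7 1 -8
8 -4 -4
8 -3 -5
8 -2 -6
8 -1 -7
8 0 -8

Derivation:
Walk ring at distance 4 from (4, 0, -4):
Start at center + D4*4 = (0, 0, 0)
  hex 0: (0, 0, 0)
  hex 1: (1, -1, 0)
  hex 2: (2, -2, 0)
  hex 3: (3, -3, 0)
  hex 4: (4, -4, 0)
  hex 5: (5, -4, -1)
  hex 6: (6, -4, -2)
  hex 7: (7, -4, -3)
  hex 8: (8, -4, -4)
  hex 9: (8, -3, -5)
  hex 10: (8, -2, -6)
  hex 11: (8, -1, -7)
  hex 12: (8, 0, -8)
  hex 13: (7, 1, -8)
  hex 14: (6, 2, -8)
  hex 15: (5, 3, -8)
  hex 16: (4, 4, -8)
  hex 17: (3, 4, -7)
  hex 18: (2, 4, -6)
  hex 19: (1, 4, -5)
  hex 20: (0, 4, -4)
  hex 21: (0, 3, -3)
  hex 22: (0, 2, -2)
  hex 23: (0, 1, -1)
Sorted: 24 hexes.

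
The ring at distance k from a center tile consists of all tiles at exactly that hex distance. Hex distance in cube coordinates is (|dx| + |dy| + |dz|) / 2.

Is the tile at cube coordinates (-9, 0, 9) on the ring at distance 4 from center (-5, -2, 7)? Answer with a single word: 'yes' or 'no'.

Answer: yes

Derivation:
|px - cx| = |-9 - (-5)| = 4
|py - cy| = |0 - (-2)| = 2
|pz - cz| = |9 - 7| = 2
distance = (4+2+2)/2 = 8/2 = 4
radius = 4; distance == radius -> yes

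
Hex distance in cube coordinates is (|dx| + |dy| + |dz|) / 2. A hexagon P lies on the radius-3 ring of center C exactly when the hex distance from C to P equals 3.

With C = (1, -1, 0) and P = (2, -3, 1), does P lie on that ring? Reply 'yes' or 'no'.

|px - cx| = |2 - 1| = 1
|py - cy| = |-3 - (-1)| = 2
|pz - cz| = |1 - 0| = 1
distance = (1+2+1)/2 = 4/2 = 2
radius = 3; distance != radius -> no

Answer: no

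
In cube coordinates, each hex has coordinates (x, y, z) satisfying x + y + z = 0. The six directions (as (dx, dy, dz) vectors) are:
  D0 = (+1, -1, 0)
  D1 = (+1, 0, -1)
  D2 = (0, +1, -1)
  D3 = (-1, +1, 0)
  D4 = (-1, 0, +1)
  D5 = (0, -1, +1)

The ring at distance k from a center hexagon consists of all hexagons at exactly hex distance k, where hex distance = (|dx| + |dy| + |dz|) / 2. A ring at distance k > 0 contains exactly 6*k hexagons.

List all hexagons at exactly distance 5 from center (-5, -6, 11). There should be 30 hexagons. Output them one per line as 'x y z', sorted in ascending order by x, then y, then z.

Answer: -10 -6 16
-10 -5 15
-10 -4 14
-10 -3 13
-10 -2 12
-10 -1 11
-9 -7 16
-9 -1 10
-8 -8 16
-8 -1 9
-7 -9 16
-7 -1 8
-6 -10 16
-6 -1 7
-5 -11 16
-5 -1 6
-4 -11 15
-4 -2 6
-3 -11 14
-3 -3 6
-2 -11 13
-2 -4 6
-1 -11 12
-1 -5 6
0 -11 11
0 -10 10
0 -9 9
0 -8 8
0 -7 7
0 -6 6

Derivation:
Walk ring at distance 5 from (-5, -6, 11):
Start at center + D4*5 = (-10, -6, 16)
  hex 0: (-10, -6, 16)
  hex 1: (-9, -7, 16)
  hex 2: (-8, -8, 16)
  hex 3: (-7, -9, 16)
  hex 4: (-6, -10, 16)
  hex 5: (-5, -11, 16)
  hex 6: (-4, -11, 15)
  hex 7: (-3, -11, 14)
  hex 8: (-2, -11, 13)
  hex 9: (-1, -11, 12)
  hex 10: (0, -11, 11)
  hex 11: (0, -10, 10)
  hex 12: (0, -9, 9)
  hex 13: (0, -8, 8)
  hex 14: (0, -7, 7)
  hex 15: (0, -6, 6)
  hex 16: (-1, -5, 6)
  hex 17: (-2, -4, 6)
  hex 18: (-3, -3, 6)
  hex 19: (-4, -2, 6)
  hex 20: (-5, -1, 6)
  hex 21: (-6, -1, 7)
  hex 22: (-7, -1, 8)
  hex 23: (-8, -1, 9)
  hex 24: (-9, -1, 10)
  hex 25: (-10, -1, 11)
  hex 26: (-10, -2, 12)
  hex 27: (-10, -3, 13)
  hex 28: (-10, -4, 14)
  hex 29: (-10, -5, 15)
Sorted: 30 hexes.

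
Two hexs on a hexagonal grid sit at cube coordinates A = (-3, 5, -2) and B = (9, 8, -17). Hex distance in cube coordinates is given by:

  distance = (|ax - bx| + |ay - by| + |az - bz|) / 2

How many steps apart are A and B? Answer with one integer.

|ax - bx| = |-3 - 9| = 12
|ay - by| = |5 - 8| = 3
|az - bz| = |-2 - (-17)| = 15
distance = (12 + 3 + 15) / 2 = 30 / 2 = 15

Answer: 15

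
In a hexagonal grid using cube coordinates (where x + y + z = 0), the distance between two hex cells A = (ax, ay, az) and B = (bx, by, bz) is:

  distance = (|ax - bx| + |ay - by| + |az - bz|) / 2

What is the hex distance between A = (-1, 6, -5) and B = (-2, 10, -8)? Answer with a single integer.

Answer: 4

Derivation:
|ax - bx| = |-1 - (-2)| = 1
|ay - by| = |6 - 10| = 4
|az - bz| = |-5 - (-8)| = 3
distance = (1 + 4 + 3) / 2 = 8 / 2 = 4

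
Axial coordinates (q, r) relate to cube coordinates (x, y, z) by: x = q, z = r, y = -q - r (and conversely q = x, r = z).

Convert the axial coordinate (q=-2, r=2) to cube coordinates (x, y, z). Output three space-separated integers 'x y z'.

Answer: -2 0 2

Derivation:
x = q = -2
z = r = 2
y = -x - z = -(-2) - (2) = 0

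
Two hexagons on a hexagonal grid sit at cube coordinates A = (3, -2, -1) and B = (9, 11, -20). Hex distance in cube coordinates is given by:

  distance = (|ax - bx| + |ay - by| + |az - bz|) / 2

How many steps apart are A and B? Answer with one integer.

Answer: 19

Derivation:
|ax - bx| = |3 - 9| = 6
|ay - by| = |-2 - 11| = 13
|az - bz| = |-1 - (-20)| = 19
distance = (6 + 13 + 19) / 2 = 38 / 2 = 19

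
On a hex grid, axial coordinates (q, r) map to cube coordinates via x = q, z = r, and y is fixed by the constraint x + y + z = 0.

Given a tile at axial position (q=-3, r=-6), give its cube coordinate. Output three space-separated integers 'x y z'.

Answer: -3 9 -6

Derivation:
x = q = -3
z = r = -6
y = -x - z = -(-3) - (-6) = 9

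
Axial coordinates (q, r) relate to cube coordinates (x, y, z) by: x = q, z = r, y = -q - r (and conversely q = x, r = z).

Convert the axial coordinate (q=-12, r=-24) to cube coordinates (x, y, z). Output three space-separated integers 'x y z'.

x = q = -12
z = r = -24
y = -x - z = -(-12) - (-24) = 36

Answer: -12 36 -24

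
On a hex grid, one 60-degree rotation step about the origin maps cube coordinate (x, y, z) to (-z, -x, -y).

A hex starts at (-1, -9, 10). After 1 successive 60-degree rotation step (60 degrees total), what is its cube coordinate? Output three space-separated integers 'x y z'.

Start: (-1, -9, 10)
Step 1: (-1, -9, 10) -> (-(10), -(-1), -(-9)) = (-10, 1, 9)

Answer: -10 1 9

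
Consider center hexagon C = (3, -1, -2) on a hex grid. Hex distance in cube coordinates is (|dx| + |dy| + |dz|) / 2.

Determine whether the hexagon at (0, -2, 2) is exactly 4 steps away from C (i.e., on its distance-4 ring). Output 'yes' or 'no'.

|px - cx| = |0 - 3| = 3
|py - cy| = |-2 - (-1)| = 1
|pz - cz| = |2 - (-2)| = 4
distance = (3+1+4)/2 = 8/2 = 4
radius = 4; distance == radius -> yes

Answer: yes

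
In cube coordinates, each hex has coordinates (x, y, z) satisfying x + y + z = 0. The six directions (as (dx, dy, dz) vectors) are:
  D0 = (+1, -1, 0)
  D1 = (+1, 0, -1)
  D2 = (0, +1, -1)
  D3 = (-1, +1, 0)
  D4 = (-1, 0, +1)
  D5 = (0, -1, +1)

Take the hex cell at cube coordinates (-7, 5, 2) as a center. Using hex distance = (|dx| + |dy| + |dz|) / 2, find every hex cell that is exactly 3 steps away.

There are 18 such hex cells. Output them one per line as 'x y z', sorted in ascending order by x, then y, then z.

Answer: -10 5 5
-10 6 4
-10 7 3
-10 8 2
-9 4 5
-9 8 1
-8 3 5
-8 8 0
-7 2 5
-7 8 -1
-6 2 4
-6 7 -1
-5 2 3
-5 6 -1
-4 2 2
-4 3 1
-4 4 0
-4 5 -1

Derivation:
Walk ring at distance 3 from (-7, 5, 2):
Start at center + D4*3 = (-10, 5, 5)
  hex 0: (-10, 5, 5)
  hex 1: (-9, 4, 5)
  hex 2: (-8, 3, 5)
  hex 3: (-7, 2, 5)
  hex 4: (-6, 2, 4)
  hex 5: (-5, 2, 3)
  hex 6: (-4, 2, 2)
  hex 7: (-4, 3, 1)
  hex 8: (-4, 4, 0)
  hex 9: (-4, 5, -1)
  hex 10: (-5, 6, -1)
  hex 11: (-6, 7, -1)
  hex 12: (-7, 8, -1)
  hex 13: (-8, 8, 0)
  hex 14: (-9, 8, 1)
  hex 15: (-10, 8, 2)
  hex 16: (-10, 7, 3)
  hex 17: (-10, 6, 4)
Sorted: 18 hexes.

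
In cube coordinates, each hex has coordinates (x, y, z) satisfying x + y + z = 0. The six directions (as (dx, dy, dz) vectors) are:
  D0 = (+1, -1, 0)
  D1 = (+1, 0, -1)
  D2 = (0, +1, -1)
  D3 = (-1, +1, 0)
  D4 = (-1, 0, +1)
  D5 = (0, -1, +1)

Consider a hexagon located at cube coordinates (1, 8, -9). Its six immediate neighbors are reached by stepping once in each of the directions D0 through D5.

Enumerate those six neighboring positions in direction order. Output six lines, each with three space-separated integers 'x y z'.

Answer: 2 7 -9
2 8 -10
1 9 -10
0 9 -9
0 8 -8
1 7 -8

Derivation:
Center: (1, 8, -9). Add each direction:
  D0: (1, 8, -9) + (1, -1, 0) = (2, 7, -9)
  D1: (1, 8, -9) + (1, 0, -1) = (2, 8, -10)
  D2: (1, 8, -9) + (0, 1, -1) = (1, 9, -10)
  D3: (1, 8, -9) + (-1, 1, 0) = (0, 9, -9)
  D4: (1, 8, -9) + (-1, 0, 1) = (0, 8, -8)
  D5: (1, 8, -9) + (0, -1, 1) = (1, 7, -8)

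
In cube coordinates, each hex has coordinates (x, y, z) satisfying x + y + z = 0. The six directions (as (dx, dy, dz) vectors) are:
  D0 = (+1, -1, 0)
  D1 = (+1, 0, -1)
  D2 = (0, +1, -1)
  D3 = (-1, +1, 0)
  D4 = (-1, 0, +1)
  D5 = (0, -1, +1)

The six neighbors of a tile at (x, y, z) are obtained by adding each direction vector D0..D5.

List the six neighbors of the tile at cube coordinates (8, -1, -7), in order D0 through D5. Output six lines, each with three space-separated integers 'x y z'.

Center: (8, -1, -7). Add each direction:
  D0: (8, -1, -7) + (1, -1, 0) = (9, -2, -7)
  D1: (8, -1, -7) + (1, 0, -1) = (9, -1, -8)
  D2: (8, -1, -7) + (0, 1, -1) = (8, 0, -8)
  D3: (8, -1, -7) + (-1, 1, 0) = (7, 0, -7)
  D4: (8, -1, -7) + (-1, 0, 1) = (7, -1, -6)
  D5: (8, -1, -7) + (0, -1, 1) = (8, -2, -6)

Answer: 9 -2 -7
9 -1 -8
8 0 -8
7 0 -7
7 -1 -6
8 -2 -6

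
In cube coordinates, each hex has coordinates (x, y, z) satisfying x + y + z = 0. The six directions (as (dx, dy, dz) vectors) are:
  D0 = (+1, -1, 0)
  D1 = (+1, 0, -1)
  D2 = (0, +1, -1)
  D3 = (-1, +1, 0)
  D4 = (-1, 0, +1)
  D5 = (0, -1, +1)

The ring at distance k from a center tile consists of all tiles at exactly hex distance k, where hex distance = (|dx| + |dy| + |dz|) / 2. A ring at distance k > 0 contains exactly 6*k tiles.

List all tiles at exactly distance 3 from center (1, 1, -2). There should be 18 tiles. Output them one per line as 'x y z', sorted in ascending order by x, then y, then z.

Walk ring at distance 3 from (1, 1, -2):
Start at center + D4*3 = (-2, 1, 1)
  hex 0: (-2, 1, 1)
  hex 1: (-1, 0, 1)
  hex 2: (0, -1, 1)
  hex 3: (1, -2, 1)
  hex 4: (2, -2, 0)
  hex 5: (3, -2, -1)
  hex 6: (4, -2, -2)
  hex 7: (4, -1, -3)
  hex 8: (4, 0, -4)
  hex 9: (4, 1, -5)
  hex 10: (3, 2, -5)
  hex 11: (2, 3, -5)
  hex 12: (1, 4, -5)
  hex 13: (0, 4, -4)
  hex 14: (-1, 4, -3)
  hex 15: (-2, 4, -2)
  hex 16: (-2, 3, -1)
  hex 17: (-2, 2, 0)
Sorted: 18 hexes.

Answer: -2 1 1
-2 2 0
-2 3 -1
-2 4 -2
-1 0 1
-1 4 -3
0 -1 1
0 4 -4
1 -2 1
1 4 -5
2 -2 0
2 3 -5
3 -2 -1
3 2 -5
4 -2 -2
4 -1 -3
4 0 -4
4 1 -5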